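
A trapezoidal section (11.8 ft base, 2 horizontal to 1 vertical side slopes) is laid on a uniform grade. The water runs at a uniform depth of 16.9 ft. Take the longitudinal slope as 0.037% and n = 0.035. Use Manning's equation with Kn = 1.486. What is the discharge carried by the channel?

Q = 2690 ft³/s

With bottom width b = 11.8 ft and side slope z = 2: A = (b + zy)y = (11.8 + 2×16.9)×16.9 = 770.6 ft²; P = b + 2y√(1+z²) = 11.8 + 2×16.9×2.236 = 87.38 ft.
Hydraulic radius R = A/P = 770.6/87.38 = 8.82 ft.
Manning's equation: Q = (1.486/n) A R^(2/3) S^(1/2) = (1.486/0.035) × 770.6 × 8.82^(2/3) × 0.00037^(1/2) = 2690 ft³/s.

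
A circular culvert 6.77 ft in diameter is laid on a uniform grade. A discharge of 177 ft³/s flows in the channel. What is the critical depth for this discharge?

At critical depth, Q² T / (g A³) = 1, i.e. A³/T = Q²/g = 177²/32.2 = 973.
Try y = 4.06 ft: A³/T = 1726 — over.
Try y = 2.55 ft: A³/T = 290.9 — short.
Try y = 3.49 ft: A³/T = 967.8 — ≈ 973.

y_c = 3.49 ft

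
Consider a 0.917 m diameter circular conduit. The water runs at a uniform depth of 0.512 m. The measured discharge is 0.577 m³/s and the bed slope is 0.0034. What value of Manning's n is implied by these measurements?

For a circular section of diameter D = 0.917 m at depth y = 0.512 m, the central angle is θ = 2 arccos(1 − 2y/D) = 3.375 rad. Then A = (D²/8)(θ − sin θ) = 0.3792 m² and P = Dθ/2 = 1.548 m.
Hydraulic radius R = A/P = 0.3792/1.548 = 0.245 m.
Rearranging Manning's equation: n = (1/Q) A R^(2/3) S^(1/2) = (1/0.577) × 0.3792 × 0.245^(2/3) × √0.0034 = 0.015.

n = 0.015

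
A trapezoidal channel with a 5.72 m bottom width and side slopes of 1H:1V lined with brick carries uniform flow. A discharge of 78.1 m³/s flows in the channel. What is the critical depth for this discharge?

At critical depth, Q² T / (g A³) = 1, i.e. A³/T = Q²/g = 78.1²/9.81 = 621.8.
At y = 1.7 m: A³/T = 220.1 — too small.
At y = 2.74 m: A³/T = 1112 — too large.
At y = 2.31 m: A³/T = 617.3 — matches.

y_c = 2.31 m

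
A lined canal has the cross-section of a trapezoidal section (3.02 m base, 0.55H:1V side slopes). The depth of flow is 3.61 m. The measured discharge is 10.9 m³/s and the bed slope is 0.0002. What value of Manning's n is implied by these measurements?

n = 0.0321

With bottom width b = 3.02 m and side slope z = 0.55: A = (b + zy)y = (3.02 + 0.55×3.61)×3.61 = 18.07 m²; P = b + 2y√(1+z²) = 3.02 + 2×3.61×1.141 = 11.26 m.
Hydraulic radius R = A/P = 18.07/11.26 = 1.605 m.
Rearranging Manning's equation: n = (1/Q) A R^(2/3) S^(1/2) = (1/10.9) × 18.07 × 1.605^(2/3) × √0.0002 = 0.0321.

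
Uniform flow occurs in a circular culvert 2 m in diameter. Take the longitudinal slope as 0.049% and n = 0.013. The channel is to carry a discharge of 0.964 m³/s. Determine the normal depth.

Manning's equation rearranged: A R^(2/3) = nQ / (1·√S) = 0.013 × 0.964 / (√0.00049) = 0.5661.
Try y = 0.894 m: A R^(2/3) = 0.8146 — too large.
Try y = 0.627 m: A R^(2/3) = 0.4219 — too small.
Try y = 0.732 m: A R^(2/3) = 0.5659 — ≈ 0.5661.

y_n = 0.732 m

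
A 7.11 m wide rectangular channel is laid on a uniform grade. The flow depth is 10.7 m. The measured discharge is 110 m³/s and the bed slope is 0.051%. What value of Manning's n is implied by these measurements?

Flow area A = b·y = 7.11 × 10.7 = 76.08 m². Wetted perimeter P = b + 2y = 7.11 + 2×10.7 = 28.51 m.
Hydraulic radius R = A/P = 76.08/28.51 = 2.668 m.
Rearranging Manning's equation: n = (1/Q) A R^(2/3) S^(1/2) = (1/110) × 76.08 × 2.668^(2/3) × √0.00051 = 0.03.

n = 0.03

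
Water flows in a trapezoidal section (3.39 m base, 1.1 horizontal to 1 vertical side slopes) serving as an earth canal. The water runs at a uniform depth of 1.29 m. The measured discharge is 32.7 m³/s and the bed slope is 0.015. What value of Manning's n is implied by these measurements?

With bottom width b = 3.39 m and side slope z = 1.1: A = (b + zy)y = (3.39 + 1.1×1.29)×1.29 = 6.204 m²; P = b + 2y√(1+z²) = 3.39 + 2×1.29×1.487 = 7.225 m.
Hydraulic radius R = A/P = 6.204/7.225 = 0.8586 m.
Rearranging Manning's equation: n = (1/Q) A R^(2/3) S^(1/2) = (1/32.7) × 6.204 × 0.8586^(2/3) × √0.015 = 0.021.

n = 0.021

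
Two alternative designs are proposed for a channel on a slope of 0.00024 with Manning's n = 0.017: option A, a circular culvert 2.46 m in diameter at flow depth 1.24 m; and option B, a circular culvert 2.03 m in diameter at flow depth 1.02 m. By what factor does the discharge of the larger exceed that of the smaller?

1.68

Channel A: For a circular section of diameter D = 2.46 m at depth y = 1.24 m, the central angle is θ = 2 arccos(1 − 2y/D) = 3.158 rad. Then A = (D²/8)(θ − sin θ) = 2.401 m² and P = Dθ/2 = 3.884 m. Hydraulic radius R = A/P = 2.401/3.884 = 0.6182 m. Q_A = (1/0.017)·2.401·0.6182^(2/3)·√0.00024 = 1.588 m³/s.
Channel B: For a circular section of diameter D = 2.03 m at depth y = 1.02 m, the central angle is θ = 2 arccos(1 − 2y/D) = 3.151 rad. Then A = (D²/8)(θ − sin θ) = 1.628 m² and P = Dθ/2 = 3.199 m. Hydraulic radius R = A/P = 1.628/3.199 = 0.5091 m. Q_B = (1/0.017)·1.628·0.5091^(2/3)·√0.00024 = 0.9461 m³/s.
The larger discharge is 1.588 m³/s and the smaller is 0.9461 m³/s; the ratio is 1.68.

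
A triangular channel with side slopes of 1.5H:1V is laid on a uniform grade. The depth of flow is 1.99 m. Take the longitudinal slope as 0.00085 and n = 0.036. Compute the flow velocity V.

V = 0.714 m/s

For a triangular section with side slope z = 1.5: A = zy² = 1.5×1.99² = 5.94 m²; P = 2y√(1+z²) = 2×1.99×1.803 = 7.175 m.
Hydraulic radius R = A/P = 5.94/7.175 = 0.8279 m.
From Manning's equation, V = (1/n) R^(2/3) S^(1/2) = (1/0.036) × 0.8279^(2/3) × 0.00085^(1/2) = 0.714 m/s.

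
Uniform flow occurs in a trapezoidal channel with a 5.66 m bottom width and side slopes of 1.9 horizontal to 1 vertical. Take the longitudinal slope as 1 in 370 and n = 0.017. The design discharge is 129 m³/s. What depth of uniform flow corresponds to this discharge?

Manning's equation rearranged: A R^(2/3) = nQ / (1·√S) = 0.017 × 129 / (√0.002703) = 42.18.
At y = 2.13 m: A R^(2/3) = 25.83 — short.
At y = 3.31 m: A R^(2/3) = 62.58 — over.
At y = 2.73 m: A R^(2/3) = 42.24 — ≈ 42.18.

y_n = 2.73 m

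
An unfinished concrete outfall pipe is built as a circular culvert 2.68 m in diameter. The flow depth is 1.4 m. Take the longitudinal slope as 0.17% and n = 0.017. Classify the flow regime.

For a circular section of diameter D = 2.68 m at depth y = 1.4 m, the central angle is θ = 2 arccos(1 − 2y/D) = 3.231 rad. Then A = (D²/8)(θ − sin θ) = 2.981 m² and P = Dθ/2 = 4.33 m.
Hydraulic radius R = A/P = 2.981/4.33 = 0.6886 m.
V = (1/n) R^(2/3) √S = (1/0.017) × 0.6886^(2/3) × √0.0017 = 1.891 m/s. Hydraulic depth D_h = A/T = 2.981/2.677 = 1.114 m.
Froude number Fr = V/√(g·D_h) = 1.891/√(9.81×1.114) = 0.572, which is less than 1, so the flow is subcritical.

subcritical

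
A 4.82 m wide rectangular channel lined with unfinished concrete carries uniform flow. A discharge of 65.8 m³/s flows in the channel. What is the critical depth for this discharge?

For a rectangular channel, critical depth y_c = (q²/g)^(1/3) where q = Q/b = 65.8/4.82 = 13.65 m²/s.
So y_c = (13.65²/9.81)^(1/3) = 2.67 m.

y_c = 2.67 m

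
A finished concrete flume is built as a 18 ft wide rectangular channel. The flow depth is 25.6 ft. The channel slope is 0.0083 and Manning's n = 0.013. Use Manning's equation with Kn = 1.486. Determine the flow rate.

Q = 17000 ft³/s

Flow area A = b·y = 18 × 25.6 = 460.8 ft². Wetted perimeter P = b + 2y = 18 + 2×25.6 = 69.2 ft.
Hydraulic radius R = A/P = 460.8/69.2 = 6.659 ft.
Manning's equation: Q = (1.486/n) A R^(2/3) S^(1/2) = (1.486/0.013) × 460.8 × 6.659^(2/3) × 0.0083^(1/2) = 17000 ft³/s.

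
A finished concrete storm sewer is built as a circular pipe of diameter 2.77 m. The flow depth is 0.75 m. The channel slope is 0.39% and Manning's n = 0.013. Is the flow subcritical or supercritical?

For a circular section of diameter D = 2.77 m at depth y = 0.75 m, the central angle is θ = 2 arccos(1 − 2y/D) = 2.189 rad. Then A = (D²/8)(θ − sin θ) = 1.318 m² and P = Dθ/2 = 3.032 m.
Hydraulic radius R = A/P = 1.318/3.032 = 0.4347 m.
V = (1/n) R^(2/3) √S = (1/0.013) × 0.4347^(2/3) × √0.0039 = 2.757 m/s. Hydraulic depth D_h = A/T = 1.318/2.462 = 0.5354 m.
Froude number Fr = V/√(g·D_h) = 2.757/√(9.81×0.5354) = 1.2, which is greater than 1, so the flow is supercritical.

supercritical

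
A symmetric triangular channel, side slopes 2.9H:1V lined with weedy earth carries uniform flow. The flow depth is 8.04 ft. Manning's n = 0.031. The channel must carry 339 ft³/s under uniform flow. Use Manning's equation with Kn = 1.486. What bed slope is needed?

S = 0.00024

For a triangular section with side slope z = 2.9: A = zy² = 2.9×8.04² = 187.5 ft²; P = 2y√(1+z²) = 2×8.04×3.068 = 49.33 ft.
Hydraulic radius R = A/P = 187.5/49.33 = 3.8 ft.
From Manning's equation, S = [nQ / (1.486 A R^(2/3))]² = [0.031 × 339 / (1.486 × 187.5 × 3.8^(2/3))]² = 0.00024.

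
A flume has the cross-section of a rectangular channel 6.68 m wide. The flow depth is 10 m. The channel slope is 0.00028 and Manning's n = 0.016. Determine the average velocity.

V = 1.93 m/s

Flow area A = b·y = 6.68 × 10 = 66.8 m². Wetted perimeter P = b + 2y = 6.68 + 2×10 = 26.68 m.
Hydraulic radius R = A/P = 66.8/26.68 = 2.504 m.
From Manning's equation, V = (1/n) R^(2/3) S^(1/2) = (1/0.016) × 2.504^(2/3) × 0.00028^(1/2) = 1.93 m/s.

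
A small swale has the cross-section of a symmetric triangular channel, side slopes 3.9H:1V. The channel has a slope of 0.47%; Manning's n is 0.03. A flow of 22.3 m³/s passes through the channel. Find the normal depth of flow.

Manning's equation rearranged: A R^(2/3) = nQ / (1·√S) = 0.03 × 22.3 / (√0.0047) = 9.758.
Trying y = 1.84 m: A R^(2/3) = 12.23 — high.
Trying y = 1.36 m: A R^(2/3) = 5.461 — low.
Trying y = 1.69 m: A R^(2/3) = 9.747 — ≈ 9.758.

y_n = 1.69 m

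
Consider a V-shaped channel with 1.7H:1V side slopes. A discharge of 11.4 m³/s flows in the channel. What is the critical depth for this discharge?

y_c = 1.56 m

At critical depth, Q² T / (g A³) = 1, i.e. A³/T = Q²/g = 11.4²/9.81 = 13.25.
At y = 1.38 m: A³/T = 7.232 — low.
At y = 1.56 m: A³/T = 13.35 — ≈ 13.25.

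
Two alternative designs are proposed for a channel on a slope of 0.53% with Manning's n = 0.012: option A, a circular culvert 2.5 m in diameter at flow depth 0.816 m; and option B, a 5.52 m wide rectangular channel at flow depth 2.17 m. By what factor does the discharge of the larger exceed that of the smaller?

16.5

Channel A: For a circular section of diameter D = 2.5 m at depth y = 0.816 m, the central angle is θ = 2 arccos(1 − 2y/D) = 2.432 rad. Then A = (D²/8)(θ − sin θ) = 1.392 m² and P = Dθ/2 = 3.041 m. Hydraulic radius R = A/P = 1.392/3.041 = 0.4577 m. Q_A = (1/0.012)·1.392·0.4577^(2/3)·√0.0053 = 5.014 m³/s.
Channel B: Flow area A = b·y = 5.52 × 2.17 = 11.98 m². Wetted perimeter P = b + 2y = 5.52 + 2×2.17 = 9.86 m. Hydraulic radius R = A/P = 11.98/9.86 = 1.215 m. Q_B = (1/0.012)·11.98·1.215^(2/3)·√0.0053 = 82.74 m³/s.
The larger discharge is 82.74 m³/s and the smaller is 5.014 m³/s; the ratio is 16.5.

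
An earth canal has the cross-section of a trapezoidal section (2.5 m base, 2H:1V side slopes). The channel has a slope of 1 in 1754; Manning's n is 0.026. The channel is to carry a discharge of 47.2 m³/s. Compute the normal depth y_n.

y_n = 3.55 m

Manning's equation rearranged: A R^(2/3) = nQ / (1·√S) = 0.026 × 47.2 / (√0.0005701) = 51.4.
At y = 4.01 m: A R^(2/3) = 68.4 — over.
At y = 2.5 m: A R^(2/3) = 23.14 — short.
At y = 3.55 m: A R^(2/3) = 51.44 — ≈ 51.4.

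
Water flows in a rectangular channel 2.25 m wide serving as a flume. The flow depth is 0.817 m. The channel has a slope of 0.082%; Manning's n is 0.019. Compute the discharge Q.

Flow area A = b·y = 2.25 × 0.817 = 1.838 m². Wetted perimeter P = b + 2y = 2.25 + 2×0.817 = 3.884 m.
Hydraulic radius R = A/P = 1.838/3.884 = 0.4733 m.
Manning's equation: Q = (1/n) A R^(2/3) S^(1/2) = (1/0.019) × 1.838 × 0.4733^(2/3) × 0.00082^(1/2) = 1.68 m³/s.

Q = 1.68 m³/s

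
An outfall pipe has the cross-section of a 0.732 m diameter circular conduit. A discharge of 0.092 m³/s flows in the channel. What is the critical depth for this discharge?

At critical depth, Q² T / (g A³) = 1, i.e. A³/T = Q²/g = 0.092²/9.81 = 0.0008628.
Trying y = 0.198 m: A³/T = 0.001194 — too large.
Trying y = 0.135 m: A³/T = 0.0002673 — too small.
Trying y = 0.182 m: A³/T = 0.0008599 — close enough.

y_c = 0.182 m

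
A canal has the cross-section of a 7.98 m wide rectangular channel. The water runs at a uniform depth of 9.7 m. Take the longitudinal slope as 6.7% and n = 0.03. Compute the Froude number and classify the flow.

Flow area A = b·y = 7.98 × 9.7 = 77.41 m². Wetted perimeter P = b + 2y = 7.98 + 2×9.7 = 27.38 m.
Hydraulic radius R = A/P = 77.41/27.38 = 2.827 m.
V = (1/n) R^(2/3) √S = (1/0.03) × 2.827^(2/3) × √0.067 = 17.25 m/s. Hydraulic depth D_h = A/T = 77.41/7.98 = 9.7 m.
Froude number Fr = V/√(g·D_h) = 17.25/√(9.81×9.7) = 1.77, which is greater than 1, so the flow is supercritical.

supercritical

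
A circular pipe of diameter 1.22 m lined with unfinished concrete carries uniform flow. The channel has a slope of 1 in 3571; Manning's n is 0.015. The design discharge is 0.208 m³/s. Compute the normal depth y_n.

y_n = 0.5 m

Manning's equation rearranged: A R^(2/3) = nQ / (1·√S) = 0.015 × 0.208 / (√0.00028) = 0.1864.
Try y = 0.358 m: A R^(2/3) = 0.09938 — short.
Try y = 0.5 m: A R^(2/3) = 0.1866 — close enough.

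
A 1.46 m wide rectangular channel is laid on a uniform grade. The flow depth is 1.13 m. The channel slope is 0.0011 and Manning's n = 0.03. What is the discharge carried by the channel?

Flow area A = b·y = 1.46 × 1.13 = 1.65 m². Wetted perimeter P = b + 2y = 1.46 + 2×1.13 = 3.72 m.
Hydraulic radius R = A/P = 1.65/3.72 = 0.4435 m.
Manning's equation: Q = (1/n) A R^(2/3) S^(1/2) = (1/0.03) × 1.65 × 0.4435^(2/3) × 0.0011^(1/2) = 1.06 m³/s.

Q = 1.06 m³/s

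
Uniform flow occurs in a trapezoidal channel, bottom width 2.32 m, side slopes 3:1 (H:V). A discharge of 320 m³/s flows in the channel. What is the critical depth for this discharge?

At critical depth, Q² T / (g A³) = 1, i.e. A³/T = Q²/g = 320²/9.81 = 10440.
Trying y = 5.53 m: A³/T = 32210 — too large.
Trying y = 3.08 m: A³/T = 2170 — too small.
Trying y = 4.34 m: A³/T = 10400 — close enough.

y_c = 4.34 m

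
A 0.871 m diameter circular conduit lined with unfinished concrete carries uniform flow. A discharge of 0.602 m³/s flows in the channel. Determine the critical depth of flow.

y_c = 0.458 m

At critical depth, Q² T / (g A³) = 1, i.e. A³/T = Q²/g = 0.602²/9.81 = 0.03694.
Try y = 0.33 m: A³/T = 0.01049 — low.
Try y = 0.498 m: A³/T = 0.05067 — high.
Try y = 0.458 m: A³/T = 0.0368 — ≈ 0.03694.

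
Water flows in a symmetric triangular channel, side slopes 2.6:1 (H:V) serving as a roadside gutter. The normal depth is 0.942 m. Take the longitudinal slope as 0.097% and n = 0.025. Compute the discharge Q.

For a triangular section with side slope z = 2.6: A = zy² = 2.6×0.942² = 2.307 m²; P = 2y√(1+z²) = 2×0.942×2.786 = 5.248 m.
Hydraulic radius R = A/P = 2.307/5.248 = 0.4396 m.
Manning's equation: Q = (1/n) A R^(2/3) S^(1/2) = (1/0.025) × 2.307 × 0.4396^(2/3) × 0.00097^(1/2) = 1.66 m³/s.

Q = 1.66 m³/s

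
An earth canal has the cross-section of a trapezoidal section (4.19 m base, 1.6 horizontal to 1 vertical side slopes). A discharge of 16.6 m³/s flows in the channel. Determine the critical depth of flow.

y_c = 1.02 m

At critical depth, Q² T / (g A³) = 1, i.e. A³/T = Q²/g = 16.6²/9.81 = 28.09.
Trying y = 1.18 m: A³/T = 46.31 — too large.
Trying y = 0.851 m: A³/T = 15.25 — too small.
Trying y = 1.02 m: A³/T = 28.09 — ≈ 28.09.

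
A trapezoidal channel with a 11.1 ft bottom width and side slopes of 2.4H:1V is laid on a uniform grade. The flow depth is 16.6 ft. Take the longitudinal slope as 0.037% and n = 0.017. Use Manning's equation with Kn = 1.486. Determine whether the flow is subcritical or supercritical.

With bottom width b = 11.1 ft and side slope z = 2.4: A = (b + zy)y = (11.1 + 2.4×16.6)×16.6 = 845.6 ft²; P = b + 2y√(1+z²) = 11.1 + 2×16.6×2.6 = 97.42 ft.
Hydraulic radius R = A/P = 845.6/97.42 = 8.68 ft.
V = (1.486/n) R^(2/3) √S = (1.486/0.017) × 8.68^(2/3) × √0.00037 = 7.101 ft/s. Hydraulic depth D_h = A/T = 845.6/90.78 = 9.315 ft.
Froude number Fr = V/√(g·D_h) = 7.101/√(32.2×9.315) = 0.41, which is less than 1, so the flow is subcritical.

subcritical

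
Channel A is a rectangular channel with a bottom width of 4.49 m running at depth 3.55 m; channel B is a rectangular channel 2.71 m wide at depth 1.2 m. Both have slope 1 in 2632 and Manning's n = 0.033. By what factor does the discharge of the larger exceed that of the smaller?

8.19

Channel A: Flow area A = b·y = 4.49 × 3.55 = 15.94 m². Wetted perimeter P = b + 2y = 4.49 + 2×3.55 = 11.59 m. Hydraulic radius R = A/P = 15.94/11.59 = 1.375 m. Q_A = (1/0.033)·15.94·1.375^(2/3)·√0.0003799 = 11.64 m³/s.
Channel B: Flow area A = b·y = 2.71 × 1.2 = 3.252 m². Wetted perimeter P = b + 2y = 2.71 + 2×1.2 = 5.11 m. Hydraulic radius R = A/P = 3.252/5.11 = 0.6364 m. Q_B = (1/0.033)·3.252·0.6364^(2/3)·√0.0003799 = 1.421 m³/s.
The larger discharge is 11.64 m³/s and the smaller is 1.421 m³/s; the ratio is 8.19.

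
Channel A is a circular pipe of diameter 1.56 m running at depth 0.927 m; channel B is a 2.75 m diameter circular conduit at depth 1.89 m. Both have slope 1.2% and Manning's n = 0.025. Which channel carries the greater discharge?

channel B

Channel A: For a circular section of diameter D = 1.56 m at depth y = 0.927 m, the central angle is θ = 2 arccos(1 − 2y/D) = 3.521 rad. Then A = (D²/8)(θ − sin θ) = 1.184 m² and P = Dθ/2 = 2.746 m. Hydraulic radius R = A/P = 1.184/2.746 = 0.431 m. Q_A = (1/0.025)·1.184·0.431^(2/3)·√0.012 = 2.959 m³/s.
Channel B: For a circular section of diameter D = 2.75 m at depth y = 1.89 m, the central angle is θ = 2 arccos(1 − 2y/D) = 3.909 rad. Then A = (D²/8)(θ − sin θ) = 4.352 m² and P = Dθ/2 = 5.375 m. Hydraulic radius R = A/P = 4.352/5.375 = 0.8096 m. Q_B = (1/0.025)·4.352·0.8096^(2/3)·√0.012 = 16.57 m³/s.
Q_A = 2.959 m³/s vs Q_B = 16.57 m³/s, so channel B carries more.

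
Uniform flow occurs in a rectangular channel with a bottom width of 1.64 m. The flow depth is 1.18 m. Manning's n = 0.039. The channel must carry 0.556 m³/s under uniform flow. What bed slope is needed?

S = 0.000331

Flow area A = b·y = 1.64 × 1.18 = 1.935 m². Wetted perimeter P = b + 2y = 1.64 + 2×1.18 = 4 m.
Hydraulic radius R = A/P = 1.935/4 = 0.4838 m.
From Manning's equation, S = [nQ / (1 A R^(2/3))]² = [0.039 × 0.556 / (1 × 1.935 × 0.4838^(2/3))]² = 0.000331.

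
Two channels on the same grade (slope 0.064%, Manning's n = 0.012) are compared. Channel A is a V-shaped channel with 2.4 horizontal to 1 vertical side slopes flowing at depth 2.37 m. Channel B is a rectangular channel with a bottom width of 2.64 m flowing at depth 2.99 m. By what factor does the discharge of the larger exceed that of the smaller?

1.92

Channel A: For a triangular section with side slope z = 2.4: A = zy² = 2.4×2.37² = 13.48 m²; P = 2y√(1+z²) = 2×2.37×2.6 = 12.32 m. Hydraulic radius R = A/P = 13.48/12.32 = 1.094 m. Q_A = (1/0.012)·13.48·1.094^(2/3)·√0.00064 = 30.17 m³/s.
Channel B: Flow area A = b·y = 2.64 × 2.99 = 7.894 m². Wetted perimeter P = b + 2y = 2.64 + 2×2.99 = 8.62 m. Hydraulic radius R = A/P = 7.894/8.62 = 0.9157 m. Q_B = (1/0.012)·7.894·0.9157^(2/3)·√0.00064 = 15.69 m³/s.
The larger discharge is 30.17 m³/s and the smaller is 15.69 m³/s; the ratio is 1.92.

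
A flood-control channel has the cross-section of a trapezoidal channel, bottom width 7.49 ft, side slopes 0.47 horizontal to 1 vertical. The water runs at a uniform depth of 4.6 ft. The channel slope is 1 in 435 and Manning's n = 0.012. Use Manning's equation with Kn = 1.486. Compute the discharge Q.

Q = 487 ft³/s

With bottom width b = 7.49 ft and side slope z = 0.47: A = (b + zy)y = (7.49 + 0.47×4.6)×4.6 = 44.4 ft²; P = b + 2y√(1+z²) = 7.49 + 2×4.6×1.105 = 17.66 ft.
Hydraulic radius R = A/P = 44.4/17.66 = 2.515 ft.
Manning's equation: Q = (1.486/n) A R^(2/3) S^(1/2) = (1.486/0.012) × 44.4 × 2.515^(2/3) × 0.002299^(1/2) = 487 ft³/s.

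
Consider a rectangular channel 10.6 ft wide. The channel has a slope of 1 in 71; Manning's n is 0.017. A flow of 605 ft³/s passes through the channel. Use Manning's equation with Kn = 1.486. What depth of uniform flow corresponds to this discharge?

Manning's equation rearranged: A R^(2/3) = nQ / (1.486·√S) = 0.017 × 605 / (1.486 × √0.01408) = 58.32.
At y = 2.69 ft: A R^(2/3) = 41.95 — low.
At y = 4.12 ft: A R^(2/3) = 76.49 — high.
At y = 3.39 ft: A R^(2/3) = 58.32 — matches.

y_n = 3.39 ft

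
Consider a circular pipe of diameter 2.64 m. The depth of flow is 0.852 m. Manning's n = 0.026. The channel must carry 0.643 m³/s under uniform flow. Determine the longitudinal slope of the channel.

For a circular section of diameter D = 2.64 m at depth y = 0.852 m, the central angle is θ = 2 arccos(1 − 2y/D) = 2.417 rad. Then A = (D²/8)(θ − sin θ) = 1.528 m² and P = Dθ/2 = 3.19 m.
Hydraulic radius R = A/P = 1.528/3.19 = 0.4789 m.
From Manning's equation, S = [nQ / (1 A R^(2/3))]² = [0.026 × 0.643 / (1 × 1.528 × 0.4789^(2/3))]² = 0.00032.

S = 0.00032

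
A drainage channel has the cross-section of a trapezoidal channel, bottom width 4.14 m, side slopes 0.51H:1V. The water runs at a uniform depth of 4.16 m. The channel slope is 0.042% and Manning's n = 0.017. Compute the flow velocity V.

V = 1.87 m/s

With bottom width b = 4.14 m and side slope z = 0.51: A = (b + zy)y = (4.14 + 0.51×4.16)×4.16 = 26.05 m²; P = b + 2y√(1+z²) = 4.14 + 2×4.16×1.123 = 13.48 m.
Hydraulic radius R = A/P = 26.05/13.48 = 1.932 m.
From Manning's equation, V = (1/n) R^(2/3) S^(1/2) = (1/0.017) × 1.932^(2/3) × 0.00042^(1/2) = 1.87 m/s.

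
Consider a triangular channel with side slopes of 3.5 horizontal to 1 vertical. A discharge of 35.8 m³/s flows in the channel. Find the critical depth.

At critical depth, Q² T / (g A³) = 1, i.e. A³/T = Q²/g = 35.8²/9.81 = 130.6.
At y = 2.2 m: A³/T = 315.7 — too large.
At y = 1.62 m: A³/T = 68.34 — too small.
At y = 1.84 m: A³/T = 129.2 — ≈ 130.6.

y_c = 1.84 m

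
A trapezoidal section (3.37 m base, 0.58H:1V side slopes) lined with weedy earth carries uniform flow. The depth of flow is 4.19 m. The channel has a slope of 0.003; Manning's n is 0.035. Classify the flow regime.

With bottom width b = 3.37 m and side slope z = 0.58: A = (b + zy)y = (3.37 + 0.58×4.19)×4.19 = 24.3 m²; P = b + 2y√(1+z²) = 3.37 + 2×4.19×1.156 = 13.06 m.
Hydraulic radius R = A/P = 24.3/13.06 = 1.861 m.
V = (1/n) R^(2/3) √S = (1/0.035) × 1.861^(2/3) × √0.003 = 2.368 m/s. Hydraulic depth D_h = A/T = 24.3/8.23 = 2.953 m.
Froude number Fr = V/√(g·D_h) = 2.368/√(9.81×2.953) = 0.44, which is less than 1, so the flow is subcritical.

subcritical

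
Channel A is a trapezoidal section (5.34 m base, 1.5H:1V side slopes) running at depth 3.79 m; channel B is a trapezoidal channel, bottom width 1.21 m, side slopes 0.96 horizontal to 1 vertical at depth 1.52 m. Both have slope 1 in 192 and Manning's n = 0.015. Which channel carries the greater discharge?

channel A

Channel A: With bottom width b = 5.34 m and side slope z = 1.5: A = (b + zy)y = (5.34 + 1.5×3.79)×3.79 = 41.78 m²; P = b + 2y√(1+z²) = 5.34 + 2×3.79×1.803 = 19.01 m. Hydraulic radius R = A/P = 41.78/19.01 = 2.199 m. Q_A = (1/0.015)·41.78·2.199^(2/3)·√0.005208 = 339.9 m³/s.
Channel B: With bottom width b = 1.21 m and side slope z = 0.96: A = (b + zy)y = (1.21 + 0.96×1.52)×1.52 = 4.057 m²; P = b + 2y√(1+z²) = 1.21 + 2×1.52×1.386 = 5.424 m. Hydraulic radius R = A/P = 4.057/5.424 = 0.748 m. Q_B = (1/0.015)·4.057·0.748^(2/3)·√0.005208 = 16.08 m³/s.
Q_A = 339.9 m³/s vs Q_B = 16.08 m³/s, so channel A carries more.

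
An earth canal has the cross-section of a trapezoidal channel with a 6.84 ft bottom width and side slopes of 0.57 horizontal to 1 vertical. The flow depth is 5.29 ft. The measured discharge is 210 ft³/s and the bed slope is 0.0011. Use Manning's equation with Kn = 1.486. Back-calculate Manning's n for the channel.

n = 0.024

With bottom width b = 6.84 ft and side slope z = 0.57: A = (b + zy)y = (6.84 + 0.57×5.29)×5.29 = 52.13 ft²; P = b + 2y√(1+z²) = 6.84 + 2×5.29×1.151 = 19.02 ft.
Hydraulic radius R = A/P = 52.13/19.02 = 2.741 ft.
Rearranging Manning's equation: n = (1.486/Q) A R^(2/3) S^(1/2) = (1.486/210) × 52.13 × 2.741^(2/3) × √0.0011 = 0.024.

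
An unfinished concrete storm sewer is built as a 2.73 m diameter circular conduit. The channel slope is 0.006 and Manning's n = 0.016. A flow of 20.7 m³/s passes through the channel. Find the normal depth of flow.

Manning's equation rearranged: A R^(2/3) = nQ / (1·√S) = 0.016 × 20.7 / (√0.006) = 4.276.
At y = 1.88 m: A R^(2/3) = 3.718 — low.
At y = 2.54 m: A R^(2/3) = 4.879 — high.
At y = 2.11 m: A R^(2/3) = 4.28 — ≈ 4.276.

y_n = 2.11 m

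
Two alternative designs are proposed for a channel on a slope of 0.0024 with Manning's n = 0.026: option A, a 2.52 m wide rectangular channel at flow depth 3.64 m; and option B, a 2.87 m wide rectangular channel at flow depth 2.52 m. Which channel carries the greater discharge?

Channel A: Flow area A = b·y = 2.52 × 3.64 = 9.173 m². Wetted perimeter P = b + 2y = 2.52 + 2×3.64 = 9.8 m. Hydraulic radius R = A/P = 9.173/9.8 = 0.936 m. Q_A = (1/0.026)·9.173·0.936^(2/3)·√0.0024 = 16.54 m³/s.
Channel B: Flow area A = b·y = 2.87 × 2.52 = 7.232 m². Wetted perimeter P = b + 2y = 2.87 + 2×2.52 = 7.91 m. Hydraulic radius R = A/P = 7.232/7.91 = 0.9143 m. Q_B = (1/0.026)·7.232·0.9143^(2/3)·√0.0024 = 12.84 m³/s.
Q_A = 16.54 m³/s vs Q_B = 12.84 m³/s, so channel A carries more.

channel A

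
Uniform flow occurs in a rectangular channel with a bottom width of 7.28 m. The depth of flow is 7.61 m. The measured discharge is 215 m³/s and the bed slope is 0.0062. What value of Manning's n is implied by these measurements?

n = 0.037

Flow area A = b·y = 7.28 × 7.61 = 55.4 m². Wetted perimeter P = b + 2y = 7.28 + 2×7.61 = 22.5 m.
Hydraulic radius R = A/P = 55.4/22.5 = 2.462 m.
Rearranging Manning's equation: n = (1/Q) A R^(2/3) S^(1/2) = (1/215) × 55.4 × 2.462^(2/3) × √0.0062 = 0.037.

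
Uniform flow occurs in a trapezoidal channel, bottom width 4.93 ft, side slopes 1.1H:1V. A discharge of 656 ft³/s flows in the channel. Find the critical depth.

y_c = 5.55 ft

At critical depth, Q² T / (g A³) = 1, i.e. A³/T = Q²/g = 656²/32.2 = 13360.
Trying y = 6.56 ft: A³/T = 26130 — high.
Trying y = 4.24 ft: A³/T = 4721 — low.
Trying y = 5.55 ft: A³/T = 13400 — matches.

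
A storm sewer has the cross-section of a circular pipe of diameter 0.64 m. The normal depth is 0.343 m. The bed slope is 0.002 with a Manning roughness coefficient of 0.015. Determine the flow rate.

For a circular section of diameter D = 0.64 m at depth y = 0.343 m, the central angle is θ = 2 arccos(1 − 2y/D) = 3.285 rad. Then A = (D²/8)(θ − sin θ) = 0.1756 m² and P = Dθ/2 = 1.051 m.
Hydraulic radius R = A/P = 0.1756/1.051 = 0.167 m.
Manning's equation: Q = (1/n) A R^(2/3) S^(1/2) = (1/0.015) × 0.1756 × 0.167^(2/3) × 0.002^(1/2) = 0.159 m³/s.

Q = 0.159 m³/s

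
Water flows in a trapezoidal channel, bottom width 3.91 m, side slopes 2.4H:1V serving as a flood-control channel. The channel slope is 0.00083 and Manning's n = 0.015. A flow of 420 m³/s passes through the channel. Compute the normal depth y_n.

Manning's equation rearranged: A R^(2/3) = nQ / (1·√S) = 0.015 × 420 / (√0.00083) = 218.7.
Try y = 4.74 m: A R^(2/3) = 134.8 — too small.
Try y = 6.88 m: A R^(2/3) = 326.4 — too large.
Try y = 5.82 m: A R^(2/3) = 218.6 — ≈ 218.7.

y_n = 5.82 m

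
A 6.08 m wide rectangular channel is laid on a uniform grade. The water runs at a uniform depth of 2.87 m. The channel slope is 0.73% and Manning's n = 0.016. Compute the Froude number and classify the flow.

supercritical

Flow area A = b·y = 6.08 × 2.87 = 17.45 m². Wetted perimeter P = b + 2y = 6.08 + 2×2.87 = 11.82 m.
Hydraulic radius R = A/P = 17.45/11.82 = 1.476 m.
V = (1/n) R^(2/3) √S = (1/0.016) × 1.476^(2/3) × √0.0073 = 6.923 m/s. Hydraulic depth D_h = A/T = 17.45/6.08 = 2.87 m.
Froude number Fr = V/√(g·D_h) = 6.923/√(9.81×2.87) = 1.3, which is greater than 1, so the flow is supercritical.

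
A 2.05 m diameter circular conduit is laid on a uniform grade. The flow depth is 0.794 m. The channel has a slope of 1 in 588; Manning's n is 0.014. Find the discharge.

For a circular section of diameter D = 2.05 m at depth y = 0.794 m, the central angle is θ = 2 arccos(1 − 2y/D) = 2.687 rad. Then A = (D²/8)(θ − sin θ) = 1.181 m² and P = Dθ/2 = 2.754 m.
Hydraulic radius R = A/P = 1.181/2.754 = 0.4287 m.
Manning's equation: Q = (1/n) A R^(2/3) S^(1/2) = (1/0.014) × 1.181 × 0.4287^(2/3) × 0.001701^(1/2) = 1.98 m³/s.

Q = 1.98 m³/s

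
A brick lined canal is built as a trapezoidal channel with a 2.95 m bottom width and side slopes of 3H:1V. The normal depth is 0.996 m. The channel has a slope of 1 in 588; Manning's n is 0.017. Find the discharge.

With bottom width b = 2.95 m and side slope z = 3: A = (b + zy)y = (2.95 + 3×0.996)×0.996 = 5.914 m²; P = b + 2y√(1+z²) = 2.95 + 2×0.996×3.162 = 9.249 m.
Hydraulic radius R = A/P = 5.914/9.249 = 0.6394 m.
Manning's equation: Q = (1/n) A R^(2/3) S^(1/2) = (1/0.017) × 5.914 × 0.6394^(2/3) × 0.001701^(1/2) = 10.6 m³/s.

Q = 10.6 m³/s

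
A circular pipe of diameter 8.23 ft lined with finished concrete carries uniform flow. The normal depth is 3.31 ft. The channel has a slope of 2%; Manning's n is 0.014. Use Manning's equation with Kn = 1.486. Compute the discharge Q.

For a circular section of diameter D = 8.23 ft at depth y = 3.31 ft, the central angle is θ = 2 arccos(1 − 2y/D) = 2.748 rad. Then A = (D²/8)(θ − sin θ) = 20.02 ft² and P = Dθ/2 = 11.31 ft.
Hydraulic radius R = A/P = 20.02/11.31 = 1.77 ft.
Manning's equation: Q = (1.486/n) A R^(2/3) S^(1/2) = (1.486/0.014) × 20.02 × 1.77^(2/3) × 0.02^(1/2) = 440 ft³/s.

Q = 440 ft³/s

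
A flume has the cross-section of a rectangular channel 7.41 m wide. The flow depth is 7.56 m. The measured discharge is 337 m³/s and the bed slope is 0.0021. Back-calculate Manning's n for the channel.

Flow area A = b·y = 7.41 × 7.56 = 56.02 m². Wetted perimeter P = b + 2y = 7.41 + 2×7.56 = 22.53 m.
Hydraulic radius R = A/P = 56.02/22.53 = 2.486 m.
Rearranging Manning's equation: n = (1/Q) A R^(2/3) S^(1/2) = (1/337) × 56.02 × 2.486^(2/3) × √0.0021 = 0.014.

n = 0.014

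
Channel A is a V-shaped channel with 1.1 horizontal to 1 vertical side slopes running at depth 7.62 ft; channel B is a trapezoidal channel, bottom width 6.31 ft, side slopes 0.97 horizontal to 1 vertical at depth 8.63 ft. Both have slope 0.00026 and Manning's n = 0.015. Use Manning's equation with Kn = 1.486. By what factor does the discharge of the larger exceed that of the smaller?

2.58

Channel A: For a triangular section with side slope z = 1.1: A = zy² = 1.1×7.62² = 63.87 ft²; P = 2y√(1+z²) = 2×7.62×1.487 = 22.66 ft. Hydraulic radius R = A/P = 63.87/22.66 = 2.819 ft. Q_A = (1.486/0.015)·63.87·2.819^(2/3)·√0.00026 = 203.6 ft³/s.
Channel B: With bottom width b = 6.31 ft and side slope z = 0.97: A = (b + zy)y = (6.31 + 0.97×8.63)×8.63 = 126.7 ft²; P = b + 2y√(1+z²) = 6.31 + 2×8.63×1.393 = 30.36 ft. Hydraulic radius R = A/P = 126.7/30.36 = 4.174 ft. Q_B = (1.486/0.015)·126.7·4.174^(2/3)·√0.00026 = 524.6 ft³/s.
The larger discharge is 524.6 ft³/s and the smaller is 203.6 ft³/s; the ratio is 2.58.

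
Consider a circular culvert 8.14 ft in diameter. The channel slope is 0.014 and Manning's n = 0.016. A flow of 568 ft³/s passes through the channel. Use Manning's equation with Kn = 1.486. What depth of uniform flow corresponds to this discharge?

Manning's equation rearranged: A R^(2/3) = nQ / (1.486·√S) = 0.016 × 568 / (1.486 × √0.014) = 51.69.
Try y = 5.31 ft: A R^(2/3) = 63.54 — high.
Try y = 3.24 ft: A R^(2/3) = 27.91 — low.
Try y = 4.63 ft: A R^(2/3) = 51.66 — matches.

y_n = 4.63 ft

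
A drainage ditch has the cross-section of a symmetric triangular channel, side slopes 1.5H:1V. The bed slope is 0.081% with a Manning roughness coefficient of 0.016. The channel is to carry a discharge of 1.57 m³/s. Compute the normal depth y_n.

Manning's equation rearranged: A R^(2/3) = nQ / (1·√S) = 0.016 × 1.57 / (√0.00081) = 0.8826.
Trying y = 1.13 m: A R^(2/3) = 1.158 — high.
Trying y = 0.806 m: A R^(2/3) = 0.4703 — low.
Trying y = 1.02 m: A R^(2/3) = 0.8813 — close enough.

y_n = 1.02 m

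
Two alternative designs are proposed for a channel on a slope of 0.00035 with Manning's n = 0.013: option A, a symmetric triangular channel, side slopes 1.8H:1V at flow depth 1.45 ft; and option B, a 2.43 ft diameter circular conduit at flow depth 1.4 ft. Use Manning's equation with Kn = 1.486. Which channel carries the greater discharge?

Channel A: For a triangular section with side slope z = 1.8: A = zy² = 1.8×1.45² = 3.784 ft²; P = 2y√(1+z²) = 2×1.45×2.059 = 5.971 ft. Hydraulic radius R = A/P = 3.784/5.971 = 0.6338 ft. Q_A = (1.486/0.013)·3.784·0.6338^(2/3)·√0.00035 = 5.971 ft³/s.
Channel B: For a circular section of diameter D = 2.43 ft at depth y = 1.4 ft, the central angle is θ = 2 arccos(1 − 2y/D) = 3.447 rad. Then A = (D²/8)(θ − sin θ) = 2.767 ft² and P = Dθ/2 = 4.188 ft. Hydraulic radius R = A/P = 2.767/4.188 = 0.6605 ft. Q_B = (1.486/0.013)·2.767·0.6605^(2/3)·√0.00035 = 4.487 ft³/s.
Q_A = 5.971 ft³/s vs Q_B = 4.487 ft³/s, so channel A carries more.

channel A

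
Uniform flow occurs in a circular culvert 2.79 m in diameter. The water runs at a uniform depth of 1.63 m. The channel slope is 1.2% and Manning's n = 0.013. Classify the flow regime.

supercritical

For a circular section of diameter D = 2.79 m at depth y = 1.63 m, the central angle is θ = 2 arccos(1 − 2y/D) = 3.48 rad. Then A = (D²/8)(θ − sin θ) = 3.709 m² and P = Dθ/2 = 4.855 m.
Hydraulic radius R = A/P = 3.709/4.855 = 0.7641 m.
V = (1/n) R^(2/3) √S = (1/0.013) × 0.7641^(2/3) × √0.012 = 7.043 m/s. Hydraulic depth D_h = A/T = 3.709/2.75 = 1.349 m.
Froude number Fr = V/√(g·D_h) = 7.043/√(9.81×1.349) = 1.94, which is greater than 1, so the flow is supercritical.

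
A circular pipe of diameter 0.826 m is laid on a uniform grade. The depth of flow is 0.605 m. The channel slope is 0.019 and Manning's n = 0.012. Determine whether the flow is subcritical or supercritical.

supercritical

For a circular section of diameter D = 0.826 m at depth y = 0.605 m, the central angle is θ = 2 arccos(1 − 2y/D) = 4.109 rad. Then A = (D²/8)(θ − sin θ) = 0.4206 m² and P = Dθ/2 = 1.697 m.
Hydraulic radius R = A/P = 0.4206/1.697 = 0.2479 m.
V = (1/n) R^(2/3) √S = (1/0.012) × 0.2479^(2/3) × √0.019 = 4.533 m/s. Hydraulic depth D_h = A/T = 0.4206/0.7313 = 0.5751 m.
Froude number Fr = V/√(g·D_h) = 4.533/√(9.81×0.5751) = 1.91, which is greater than 1, so the flow is supercritical.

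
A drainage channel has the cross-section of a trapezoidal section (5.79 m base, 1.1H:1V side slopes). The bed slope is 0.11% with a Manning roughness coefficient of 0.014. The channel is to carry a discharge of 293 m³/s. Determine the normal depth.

y_n = 5.29 m

Manning's equation rearranged: A R^(2/3) = nQ / (1·√S) = 0.014 × 293 / (√0.0011) = 123.7.
At y = 5.75 m: A R^(2/3) = 146.3 — over.
At y = 3.99 m: A R^(2/3) = 70.78 — short.
At y = 5.29 m: A R^(2/3) = 123.6 — close enough.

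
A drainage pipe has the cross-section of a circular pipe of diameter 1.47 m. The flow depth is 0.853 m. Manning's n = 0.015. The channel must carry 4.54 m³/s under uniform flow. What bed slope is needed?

S = 0.015

For a circular section of diameter D = 1.47 m at depth y = 0.853 m, the central angle is θ = 2 arccos(1 − 2y/D) = 3.464 rad. Then A = (D²/8)(θ − sin θ) = 1.021 m² and P = Dθ/2 = 2.546 m.
Hydraulic radius R = A/P = 1.021/2.546 = 0.4011 m.
From Manning's equation, S = [nQ / (1 A R^(2/3))]² = [0.015 × 4.54 / (1 × 1.021 × 0.4011^(2/3))]² = 0.015.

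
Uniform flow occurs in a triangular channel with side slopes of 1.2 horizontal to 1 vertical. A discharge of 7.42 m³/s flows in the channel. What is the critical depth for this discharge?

At critical depth, Q² T / (g A³) = 1, i.e. A³/T = Q²/g = 7.42²/9.81 = 5.612.
At y = 1.32 m: A³/T = 2.885 — too small.
At y = 1.51 m: A³/T = 5.652 — close enough.

y_c = 1.51 m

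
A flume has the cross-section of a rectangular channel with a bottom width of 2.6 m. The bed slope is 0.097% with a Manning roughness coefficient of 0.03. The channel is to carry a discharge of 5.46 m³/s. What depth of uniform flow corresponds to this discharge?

Manning's equation rearranged: A R^(2/3) = nQ / (1·√S) = 0.03 × 5.46 / (√0.00097) = 5.259.
Try y = 2.5 m: A R^(2/3) = 5.857 — over.
Try y = 2.29 m: A R^(2/3) = 5.255 — matches.

y_n = 2.29 m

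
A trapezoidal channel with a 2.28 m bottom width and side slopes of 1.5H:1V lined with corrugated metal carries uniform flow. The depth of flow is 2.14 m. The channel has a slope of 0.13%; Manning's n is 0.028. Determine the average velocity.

V = 1.43 m/s

With bottom width b = 2.28 m and side slope z = 1.5: A = (b + zy)y = (2.28 + 1.5×2.14)×2.14 = 11.75 m²; P = b + 2y√(1+z²) = 2.28 + 2×2.14×1.803 = 9.996 m.
Hydraulic radius R = A/P = 11.75/9.996 = 1.175 m.
From Manning's equation, V = (1/n) R^(2/3) S^(1/2) = (1/0.028) × 1.175^(2/3) × 0.0013^(1/2) = 1.43 m/s.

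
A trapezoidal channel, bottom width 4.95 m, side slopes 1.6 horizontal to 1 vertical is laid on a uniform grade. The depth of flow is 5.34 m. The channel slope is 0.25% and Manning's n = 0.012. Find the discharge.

With bottom width b = 4.95 m and side slope z = 1.6: A = (b + zy)y = (4.95 + 1.6×5.34)×5.34 = 72.06 m²; P = b + 2y√(1+z²) = 4.95 + 2×5.34×1.887 = 25.1 m.
Hydraulic radius R = A/P = 72.06/25.1 = 2.871 m.
Manning's equation: Q = (1/n) A R^(2/3) S^(1/2) = (1/0.012) × 72.06 × 2.871^(2/3) × 0.0025^(1/2) = 606 m³/s.

Q = 606 m³/s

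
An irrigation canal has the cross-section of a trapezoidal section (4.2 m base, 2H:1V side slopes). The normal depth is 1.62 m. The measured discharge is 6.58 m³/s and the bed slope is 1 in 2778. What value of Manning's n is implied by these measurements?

n = 0.036

With bottom width b = 4.2 m and side slope z = 2: A = (b + zy)y = (4.2 + 2×1.62)×1.62 = 12.05 m²; P = b + 2y√(1+z²) = 4.2 + 2×1.62×2.236 = 11.44 m.
Hydraulic radius R = A/P = 12.05/11.44 = 1.053 m.
Rearranging Manning's equation: n = (1/Q) A R^(2/3) S^(1/2) = (1/6.58) × 12.05 × 1.053^(2/3) × √0.00036 = 0.036.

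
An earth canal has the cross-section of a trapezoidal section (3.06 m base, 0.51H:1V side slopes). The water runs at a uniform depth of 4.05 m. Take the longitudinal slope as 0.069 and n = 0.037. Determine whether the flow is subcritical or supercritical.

With bottom width b = 3.06 m and side slope z = 0.51: A = (b + zy)y = (3.06 + 0.51×4.05)×4.05 = 20.76 m²; P = b + 2y√(1+z²) = 3.06 + 2×4.05×1.123 = 12.15 m.
Hydraulic radius R = A/P = 20.76/12.15 = 1.708 m.
V = (1/n) R^(2/3) √S = (1/0.037) × 1.708^(2/3) × √0.069 = 10.14 m/s. Hydraulic depth D_h = A/T = 20.76/7.191 = 2.887 m.
Froude number Fr = V/√(g·D_h) = 10.14/√(9.81×2.887) = 1.91, which is greater than 1, so the flow is supercritical.

supercritical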